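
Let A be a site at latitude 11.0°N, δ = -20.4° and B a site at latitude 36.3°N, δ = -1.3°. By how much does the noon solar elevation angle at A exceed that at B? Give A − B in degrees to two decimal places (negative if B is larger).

A: 90° − |11.0 − (-20.4)| = 58.60°.
B: 90° − |36.3 − (-1.3)| = 52.40°.
A − B = 58.60 − 52.40 = 6.20°.

+6.20°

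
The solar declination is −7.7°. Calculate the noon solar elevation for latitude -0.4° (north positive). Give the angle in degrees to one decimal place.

At local solar noon the hour angle is zero, so the elevation is 90° − |φ − δ| = 90° − |-0.4° − (-7.7°)| = 90° − 7.3° = 82.7°.

82.7°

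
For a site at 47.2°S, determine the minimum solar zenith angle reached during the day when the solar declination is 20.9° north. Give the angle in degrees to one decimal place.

68.1°

At local solar noon the hour angle is zero, so the zenith angle is |φ − δ| = |-47.2° − (20.9°)| = 68.1°.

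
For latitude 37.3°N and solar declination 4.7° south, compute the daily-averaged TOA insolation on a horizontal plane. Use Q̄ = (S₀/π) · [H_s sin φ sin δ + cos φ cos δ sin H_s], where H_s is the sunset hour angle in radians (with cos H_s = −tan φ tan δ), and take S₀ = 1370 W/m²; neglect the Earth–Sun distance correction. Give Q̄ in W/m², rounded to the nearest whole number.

312 W/m²

cos H_s = −tan(37.3°) · tan(-4.7°) = 0.0626, so H_s = arccos(0.0626) = 86.41°. In radians, H_s = 1.5081.
H_s sin φ sin δ = 1.5081 × 0.6060 × -0.0819 = -0.0748.
cos φ cos δ sin H_s = 0.7955 × 0.9966 × 0.9980 = 0.7912.
Q̄ = (1370/π) × (-0.0748 + 0.7912) = 436.08 × 0.7164 = 312.41 W/m².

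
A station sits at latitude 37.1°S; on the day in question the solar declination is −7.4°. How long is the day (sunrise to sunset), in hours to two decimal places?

12.75 hours

cos H_s = −tan(-37.1°) · tan(-7.4°) = -0.0982, so H_s = arccos(-0.0982) = 95.64°.
Day length = 2 H_s / 15° h⁻¹ = 191.28° / 15 = 12.752 h.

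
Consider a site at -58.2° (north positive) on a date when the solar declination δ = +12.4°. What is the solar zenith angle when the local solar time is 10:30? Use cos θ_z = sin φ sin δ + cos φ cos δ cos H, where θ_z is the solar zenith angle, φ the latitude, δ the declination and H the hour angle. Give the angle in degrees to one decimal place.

73.0°

Hour angle H = 15° × (10.5 − 12) = -22.50°.
With φ = -58.2°, δ = 12.4°, H = -22.50°: sin φ sin δ = -0.1825, cos φ cos δ cos H = 0.4755, so cos θ_z = 0.2930.
θ_z = arccos(0.2930) = 72.96°.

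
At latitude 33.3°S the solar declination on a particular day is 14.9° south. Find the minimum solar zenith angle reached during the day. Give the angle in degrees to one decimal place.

At local solar noon the hour angle is zero, so the zenith angle is |φ − δ| = |-33.3° − (-14.9°)| = 18.4°.

18.4°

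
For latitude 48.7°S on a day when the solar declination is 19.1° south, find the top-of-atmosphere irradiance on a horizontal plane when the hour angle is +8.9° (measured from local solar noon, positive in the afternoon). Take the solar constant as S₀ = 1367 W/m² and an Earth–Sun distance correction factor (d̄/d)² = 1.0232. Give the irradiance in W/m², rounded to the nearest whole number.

With φ = -48.7°, δ = -19.1°, H = 8.90°: sin φ sin δ = 0.2458, cos φ cos δ cos H = 0.6162, so cos θ_z = 0.8620.
Top-of-atmosphere irradiance = S₀ (d̄/d)² cos θ_z = 1367 × 1.0232 × 0.8620 = 1205.69 W/m².

1206 W/m²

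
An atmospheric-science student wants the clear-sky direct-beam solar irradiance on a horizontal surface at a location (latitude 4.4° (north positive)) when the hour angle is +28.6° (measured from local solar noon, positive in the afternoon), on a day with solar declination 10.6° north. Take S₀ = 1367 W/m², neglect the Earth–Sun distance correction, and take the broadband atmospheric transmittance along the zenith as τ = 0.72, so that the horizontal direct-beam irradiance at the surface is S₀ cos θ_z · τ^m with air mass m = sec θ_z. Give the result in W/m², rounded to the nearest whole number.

cos θ_z = sin φ sin δ + cos φ cos δ cos H = (0.0767)(0.1840) + (0.9971)(0.9829)(0.8780) = 0.8746.
Air mass m = 1/cos θ_z = 1/0.8746 = 1.143; τ^m = 0.72^1.143 = 0.6870.
Surface direct beam = 1367 × 0.8746 × 0.6870 = 821.36 W/m².

821 W/m²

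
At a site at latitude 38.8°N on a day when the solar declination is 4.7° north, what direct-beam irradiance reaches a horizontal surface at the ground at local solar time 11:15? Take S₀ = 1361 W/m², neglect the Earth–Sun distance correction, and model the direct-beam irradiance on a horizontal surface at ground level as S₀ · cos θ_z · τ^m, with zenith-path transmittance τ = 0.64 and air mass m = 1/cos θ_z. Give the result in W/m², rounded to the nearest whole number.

639 W/m²

Hour angle H = 15° × (11.25 − 12) = -11.25°.
cos θ_z = sin(38.8°) sin(4.7°) + cos(38.8°) cos(4.7°) cos(-11.25°) = 0.0513 + 0.7618 = 0.8131.
Air mass m = 1/cos θ_z = 1/0.8131 = 1.230; τ^m = 0.64^1.230 = 0.5776.
Surface direct beam = 1361 × 0.8131 × 0.5776 = 639.19 W/m².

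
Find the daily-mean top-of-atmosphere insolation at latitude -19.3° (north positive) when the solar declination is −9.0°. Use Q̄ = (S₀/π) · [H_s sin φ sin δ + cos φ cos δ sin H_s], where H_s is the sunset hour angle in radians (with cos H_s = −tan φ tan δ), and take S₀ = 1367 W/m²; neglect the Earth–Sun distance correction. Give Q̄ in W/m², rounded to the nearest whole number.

442 W/m²

The sunset hour angle satisfies cos H_s = −tan φ tan δ = -0.0555, giving H_s = 93.18°. In radians, H_s = 1.6263.
H_s sin φ sin δ = 1.6263 × -0.3305 × -0.1564 = 0.0841.
cos φ cos δ sin H_s = 0.9438 × 0.9877 × 0.9985 = 0.9308.
Q̄ = (1367/π) × (0.0841 + 0.9308) = 435.13 × 1.0149 = 441.61 W/m².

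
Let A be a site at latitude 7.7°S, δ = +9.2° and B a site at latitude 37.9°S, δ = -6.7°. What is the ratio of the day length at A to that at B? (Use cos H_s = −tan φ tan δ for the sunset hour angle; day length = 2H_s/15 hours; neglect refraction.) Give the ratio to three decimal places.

0.932

A: H_s = arccos(−tan -7.7° · tan 9.2°) = 88.75°, so 2H_s/15 = 11.8333 h.
B: H_s = arccos(−tan -37.9° · tan -6.7°) = 95.25°, so 2H_s/15 = 12.7000 h.
Ratio A/B = 11.8333 / 12.7000 = 0.9318.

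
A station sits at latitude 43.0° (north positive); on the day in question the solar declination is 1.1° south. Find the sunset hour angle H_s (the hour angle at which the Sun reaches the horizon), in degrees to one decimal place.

The sunset hour angle satisfies cos H_s = −tan φ tan δ = 0.0179, giving H_s = 88.97°.

89.0°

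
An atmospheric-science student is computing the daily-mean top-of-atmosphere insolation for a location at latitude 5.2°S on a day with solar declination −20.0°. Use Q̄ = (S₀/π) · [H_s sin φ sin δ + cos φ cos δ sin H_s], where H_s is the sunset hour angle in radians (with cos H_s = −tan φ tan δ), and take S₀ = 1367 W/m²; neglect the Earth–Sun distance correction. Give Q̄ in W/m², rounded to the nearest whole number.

The sunset hour angle satisfies cos H_s = −tan φ tan δ = -0.0331, giving H_s = 91.90°. In radians, H_s = 1.6040.
H_s sin φ sin δ = 1.6040 × -0.0906 × -0.3420 = 0.0497.
cos φ cos δ sin H_s = 0.9959 × 0.9397 × 0.9994 = 0.9353.
Q̄ = (1367/π) × (0.0497 + 0.9353) = 435.13 × 0.9850 = 428.60 W/m².

429 W/m²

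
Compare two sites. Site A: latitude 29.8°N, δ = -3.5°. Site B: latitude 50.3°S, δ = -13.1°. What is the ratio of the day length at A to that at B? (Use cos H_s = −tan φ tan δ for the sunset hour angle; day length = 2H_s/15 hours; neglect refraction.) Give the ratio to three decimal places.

A: H_s = arccos(−tan 29.8° · tan -3.5°) = 87.99°, so 2H_s/15 = 11.7320 h.
B: H_s = arccos(−tan -50.3° · tan -13.1°) = 106.28°, so 2H_s/15 = 14.1707 h.
Ratio A/B = 11.7320 / 14.1707 = 0.8279.

0.828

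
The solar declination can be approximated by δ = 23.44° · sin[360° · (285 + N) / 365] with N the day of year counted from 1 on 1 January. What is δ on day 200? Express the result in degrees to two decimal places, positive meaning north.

360 × (285 + 200) / 365 = 478.356°; sin(478.356°) = 0.8800.
δ = 23.44 × 0.8800 = 20.627° ≈ +20.63°.

+20.63°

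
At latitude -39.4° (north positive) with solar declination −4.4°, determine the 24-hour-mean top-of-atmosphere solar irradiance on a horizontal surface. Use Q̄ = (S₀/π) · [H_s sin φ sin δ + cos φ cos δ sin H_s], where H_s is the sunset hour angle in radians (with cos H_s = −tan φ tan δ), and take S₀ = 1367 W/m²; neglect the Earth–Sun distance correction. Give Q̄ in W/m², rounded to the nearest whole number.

369 W/m²

cos H_s = −tan(-39.4°) · tan(-4.4°) = -0.0632, so H_s = arccos(-0.0632) = 93.62°. In radians, H_s = 1.6340.
H_s sin φ sin δ = 1.6340 × -0.6347 × -0.0767 = 0.0795.
cos φ cos δ sin H_s = 0.7727 × 0.9971 × 0.9980 = 0.7689.
Q̄ = (1367/π) × (0.0795 + 0.7689) = 435.13 × 0.8484 = 369.16 W/m².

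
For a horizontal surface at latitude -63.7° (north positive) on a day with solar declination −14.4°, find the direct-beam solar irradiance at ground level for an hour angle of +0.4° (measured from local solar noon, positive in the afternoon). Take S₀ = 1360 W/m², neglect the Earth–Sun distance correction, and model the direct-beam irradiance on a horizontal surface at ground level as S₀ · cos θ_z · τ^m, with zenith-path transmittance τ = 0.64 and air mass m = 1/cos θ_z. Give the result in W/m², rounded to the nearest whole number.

447 W/m²

cos θ_z = sin φ sin δ + cos φ cos δ cos H = (-0.8965)(-0.2487) + (0.4431)(0.9686)(1.0000) = 0.6521.
Air mass m = 1/cos θ_z = 1/0.6521 = 1.534; τ^m = 0.64^1.534 = 0.5043.
Surface direct beam = 1360 × 0.6521 × 0.5043 = 447.24 W/m².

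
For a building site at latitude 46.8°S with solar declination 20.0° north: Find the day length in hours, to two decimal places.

−tan φ tan δ = −(-1.0649)(0.3640) = 0.3876; H_s = arccos(0.3876) = 67.19°.
Day length = 2 H_s / 15° h⁻¹ = 134.38° / 15 = 8.959 h.

8.96 hours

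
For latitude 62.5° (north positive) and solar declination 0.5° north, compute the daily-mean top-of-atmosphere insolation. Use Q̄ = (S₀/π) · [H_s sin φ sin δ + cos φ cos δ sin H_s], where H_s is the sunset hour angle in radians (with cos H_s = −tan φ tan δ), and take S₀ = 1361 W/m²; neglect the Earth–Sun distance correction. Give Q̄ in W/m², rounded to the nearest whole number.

205 W/m²

−tan φ tan δ = −(1.9210)(0.0087) = -0.0167; H_s = arccos(-0.0167) = 90.96°. In radians, H_s = 1.5876.
H_s sin φ sin δ = 1.5876 × 0.8870 × 0.0087 = 0.0123.
cos φ cos δ sin H_s = 0.4617 × 1.0000 × 0.9999 = 0.4617.
Q̄ = (1361/π) × (0.0123 + 0.4617) = 433.22 × 0.4740 = 205.35 W/m².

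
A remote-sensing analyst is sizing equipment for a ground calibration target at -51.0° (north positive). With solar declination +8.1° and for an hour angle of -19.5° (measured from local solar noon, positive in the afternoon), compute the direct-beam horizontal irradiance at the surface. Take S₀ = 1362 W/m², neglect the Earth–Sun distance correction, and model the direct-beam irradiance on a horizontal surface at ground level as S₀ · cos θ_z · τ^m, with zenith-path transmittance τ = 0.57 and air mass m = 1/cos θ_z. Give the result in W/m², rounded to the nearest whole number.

201 W/m²

cos θ_z = sin(-51.0°) sin(8.1°) + cos(-51.0°) cos(8.1°) cos(-19.50°) = -0.1095 + 0.5873 = 0.4778.
Air mass m = 1/cos θ_z = 1/0.4778 = 2.093; τ^m = 0.57^2.093 = 0.3084.
Surface direct beam = 1362 × 0.4778 × 0.3084 = 200.70 W/m².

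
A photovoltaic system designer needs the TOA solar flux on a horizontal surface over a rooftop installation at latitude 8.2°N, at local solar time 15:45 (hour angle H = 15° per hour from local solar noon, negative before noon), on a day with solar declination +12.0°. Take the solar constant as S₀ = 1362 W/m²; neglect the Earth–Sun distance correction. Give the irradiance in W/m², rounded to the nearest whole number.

773 W/m²

Hour angle H = 15° × (15.75 − 12) = 56.25°.
cos θ_z = sin(8.2°) sin(12.0°) + cos(8.2°) cos(12.0°) cos(56.25°) = 0.0297 + 0.5379 = 0.5676.
Top-of-atmosphere irradiance = S₀ cos θ_z = 1362 × 0.5676 = 773.07 W/m².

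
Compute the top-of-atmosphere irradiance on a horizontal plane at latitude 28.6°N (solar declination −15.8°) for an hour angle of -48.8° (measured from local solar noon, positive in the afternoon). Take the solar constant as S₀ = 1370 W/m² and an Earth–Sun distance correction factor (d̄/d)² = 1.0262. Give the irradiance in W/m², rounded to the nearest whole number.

cos θ_z = sin(28.6°) sin(-15.8°) + cos(28.6°) cos(-15.8°) cos(-48.80°) = -0.1303 + 0.5565 = 0.4262.
Top-of-atmosphere irradiance = S₀ (d̄/d)² cos θ_z = 1370 × 1.0262 × 0.4262 = 599.19 W/m².

599 W/m²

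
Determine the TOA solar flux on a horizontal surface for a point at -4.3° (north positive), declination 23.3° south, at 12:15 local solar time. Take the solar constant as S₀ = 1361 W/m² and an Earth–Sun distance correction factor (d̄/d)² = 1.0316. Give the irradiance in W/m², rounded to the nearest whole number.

Hour angle H = 15° × (12.25 − 12) = 3.75°.
cos θ_z = sin φ sin δ + cos φ cos δ cos H = (-0.0750)(-0.3955) + (0.9972)(0.9184)(0.9979) = 0.9436.
Top-of-atmosphere irradiance = S₀ (d̄/d)² cos θ_z = 1361 × 1.0316 × 0.9436 = 1324.82 W/m².

1325 W/m²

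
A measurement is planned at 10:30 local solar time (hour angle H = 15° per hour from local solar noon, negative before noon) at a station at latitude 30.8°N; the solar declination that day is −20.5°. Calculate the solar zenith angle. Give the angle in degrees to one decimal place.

55.7°

Hour angle H = 15° × (10.5 − 12) = -22.50°.
cos θ_z = sin(30.8°) sin(-20.5°) + cos(30.8°) cos(-20.5°) cos(-22.50°) = -0.1793 + 0.7433 = 0.5640.
θ_z = arccos(0.5640) = 55.67°.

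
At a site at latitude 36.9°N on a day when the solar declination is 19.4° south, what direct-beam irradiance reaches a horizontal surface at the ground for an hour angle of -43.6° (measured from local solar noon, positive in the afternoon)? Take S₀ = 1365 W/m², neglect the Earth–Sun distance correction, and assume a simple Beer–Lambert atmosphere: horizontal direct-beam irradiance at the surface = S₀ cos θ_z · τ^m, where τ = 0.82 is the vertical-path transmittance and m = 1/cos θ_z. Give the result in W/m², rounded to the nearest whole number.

With φ = 36.9°, δ = -19.4°, H = -43.60°: sin φ sin δ = -0.1994, cos φ cos δ cos H = 0.5462, so cos θ_z = 0.3468.
Air mass m = 1/cos θ_z = 1/0.3468 = 2.884; τ^m = 0.82^2.884 = 0.5642.
Surface direct beam = 1365 × 0.3468 × 0.5642 = 267.08 W/m².

267 W/m²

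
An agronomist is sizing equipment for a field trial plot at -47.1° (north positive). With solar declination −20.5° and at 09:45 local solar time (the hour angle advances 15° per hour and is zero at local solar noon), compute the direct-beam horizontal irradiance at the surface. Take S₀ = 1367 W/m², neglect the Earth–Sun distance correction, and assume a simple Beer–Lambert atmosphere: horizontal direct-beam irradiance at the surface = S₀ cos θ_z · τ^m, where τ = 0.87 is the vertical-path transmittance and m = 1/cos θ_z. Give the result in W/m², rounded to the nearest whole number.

Hour angle H = 15° × (9.75 − 12) = -33.75°.
cos θ_z = sin(-47.1°) sin(-20.5°) + cos(-47.1°) cos(-20.5°) cos(-33.75°) = 0.2565 + 0.5302 = 0.7867.
Air mass m = 1/cos θ_z = 1/0.7867 = 1.271; τ^m = 0.87^1.271 = 0.8378.
Surface direct beam = 1367 × 0.7867 × 0.8378 = 900.99 W/m².

901 W/m²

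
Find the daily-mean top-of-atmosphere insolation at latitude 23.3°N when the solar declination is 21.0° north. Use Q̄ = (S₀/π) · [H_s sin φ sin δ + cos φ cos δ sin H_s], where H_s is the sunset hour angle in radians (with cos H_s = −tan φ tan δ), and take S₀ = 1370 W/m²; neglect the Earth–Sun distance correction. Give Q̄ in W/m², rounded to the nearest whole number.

−tan φ tan δ = −(0.4307)(0.3839) = -0.1653; H_s = arccos(-0.1653) = 99.51°. In radians, H_s = 1.7368.
H_s sin φ sin δ = 1.7368 × 0.3955 × 0.3584 = 0.2462.
cos φ cos δ sin H_s = 0.9184 × 0.9336 × 0.9863 = 0.8457.
Q̄ = (1370/π) × (0.2462 + 0.8457) = 436.08 × 1.0919 = 476.16 W/m².

476 W/m²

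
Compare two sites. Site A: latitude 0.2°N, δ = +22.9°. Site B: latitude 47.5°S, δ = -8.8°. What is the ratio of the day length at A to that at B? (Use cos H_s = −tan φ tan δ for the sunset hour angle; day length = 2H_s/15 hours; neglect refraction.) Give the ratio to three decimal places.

A: H_s = arccos(−tan 0.2° · tan 22.9°) = 90.08°, so 2H_s/15 = 12.0107 h.
B: H_s = arccos(−tan -47.5° · tan -8.8°) = 99.73°, so 2H_s/15 = 13.2973 h.
Ratio A/B = 12.0107 / 13.2973 = 0.9032.

0.903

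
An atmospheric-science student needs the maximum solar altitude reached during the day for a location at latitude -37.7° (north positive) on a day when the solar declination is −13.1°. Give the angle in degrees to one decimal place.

At local solar noon the hour angle is zero, so the elevation is 90° − |φ − δ| = 90° − |-37.7° − (-13.1°)| = 90° − 24.6° = 65.4°.

65.4°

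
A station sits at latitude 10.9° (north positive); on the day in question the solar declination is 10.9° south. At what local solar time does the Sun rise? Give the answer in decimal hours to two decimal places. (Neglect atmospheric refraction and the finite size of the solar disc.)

6.14 h

cos H_s = −tan(10.9°) · tan(-10.9°) = 0.0371, so H_s = arccos(0.0371) = 87.87°.
Sunrise is at 12 − H_s/15 = 12 − 5.858 = 6.142 h local solar time.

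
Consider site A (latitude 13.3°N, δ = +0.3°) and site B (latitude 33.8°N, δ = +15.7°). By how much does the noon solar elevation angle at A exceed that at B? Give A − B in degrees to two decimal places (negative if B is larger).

A: 90° − |13.3 − (0.3)| = 77.00°.
B: 90° − |33.8 − (15.7)| = 71.90°.
A − B = 77.00 − 71.90 = 5.10°.

+5.10°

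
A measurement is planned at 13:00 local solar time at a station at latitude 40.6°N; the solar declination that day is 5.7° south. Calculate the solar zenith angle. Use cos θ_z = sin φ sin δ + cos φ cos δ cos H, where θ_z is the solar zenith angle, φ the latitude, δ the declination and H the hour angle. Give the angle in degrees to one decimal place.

48.3°

Hour angle H = 15° × (13 − 12) = 15.00°.
cos θ_z = sin φ sin δ + cos φ cos δ cos H = (0.6508)(-0.0993) + (0.7593)(0.9951)(0.9659) = 0.6652.
θ_z = arccos(0.6652) = 48.30°.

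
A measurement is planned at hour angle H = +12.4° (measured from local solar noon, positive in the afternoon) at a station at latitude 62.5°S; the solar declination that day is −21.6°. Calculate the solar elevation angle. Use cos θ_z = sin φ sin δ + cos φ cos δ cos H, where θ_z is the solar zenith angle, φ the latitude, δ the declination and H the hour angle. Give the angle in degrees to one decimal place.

cos θ_z = sin φ sin δ + cos φ cos δ cos H = (-0.8870)(-0.3681) + (0.4617)(0.9298)(0.9767) = 0.7458.
θ_z = arccos(0.7458) = 41.77°, so the elevation is 90° − 41.77° = 48.23°.

48.2°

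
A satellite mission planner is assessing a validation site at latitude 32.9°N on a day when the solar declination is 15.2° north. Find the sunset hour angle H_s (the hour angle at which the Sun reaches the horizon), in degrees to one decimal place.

100.1°

−tan φ tan δ = −(0.6469)(0.2717) = -0.1758; H_s = arccos(-0.1758) = 100.13°.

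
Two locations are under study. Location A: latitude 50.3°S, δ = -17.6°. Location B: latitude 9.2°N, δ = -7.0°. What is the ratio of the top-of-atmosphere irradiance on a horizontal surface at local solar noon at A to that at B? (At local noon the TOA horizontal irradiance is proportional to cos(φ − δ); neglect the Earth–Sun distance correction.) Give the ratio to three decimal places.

A: cos θ_z = cos(-50.3° − (-17.6°)) = 0.8415.
B: cos θ_z = cos(9.2° − (-7.0°)) = 0.9603.
Ratio A/B = 0.8415 / 0.9603 = 0.8763.

0.876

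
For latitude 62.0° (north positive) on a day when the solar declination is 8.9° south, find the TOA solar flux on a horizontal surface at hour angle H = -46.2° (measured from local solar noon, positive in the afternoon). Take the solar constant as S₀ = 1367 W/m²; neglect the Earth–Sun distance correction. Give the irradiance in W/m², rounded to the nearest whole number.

cos θ_z = sin(62.0°) sin(-8.9°) + cos(62.0°) cos(-8.9°) cos(-46.20°) = -0.1366 + 0.3210 = 0.1844.
Top-of-atmosphere irradiance = S₀ cos θ_z = 1367 × 0.1844 = 252.07 W/m².

252 W/m²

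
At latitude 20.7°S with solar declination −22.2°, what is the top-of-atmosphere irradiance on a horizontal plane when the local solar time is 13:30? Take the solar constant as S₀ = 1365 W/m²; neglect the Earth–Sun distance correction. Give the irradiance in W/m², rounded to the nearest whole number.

1275 W/m²

Hour angle H = 15° × (13.5 − 12) = 22.50°.
cos θ_z = sin(-20.7°) sin(-22.2°) + cos(-20.7°) cos(-22.2°) cos(22.50°) = 0.1336 + 0.8002 = 0.9338.
Top-of-atmosphere irradiance = S₀ cos θ_z = 1365 × 0.9338 = 1274.64 W/m².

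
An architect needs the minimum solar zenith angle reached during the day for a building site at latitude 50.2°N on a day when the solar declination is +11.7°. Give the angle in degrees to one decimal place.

38.5°

At local solar noon the hour angle is zero, so the zenith angle is |φ − δ| = |50.2° − (11.7°)| = 38.5°.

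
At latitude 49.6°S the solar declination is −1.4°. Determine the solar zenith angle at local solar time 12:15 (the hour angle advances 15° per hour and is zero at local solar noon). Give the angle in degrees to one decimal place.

Hour angle H = 15° × (12.25 − 12) = 3.75°.
With φ = -49.6°, δ = -1.4°, H = 3.75°: sin φ sin δ = 0.0186, cos φ cos δ cos H = 0.6465, so cos θ_z = 0.6651.
θ_z = arccos(0.6651) = 48.31°.

48.3°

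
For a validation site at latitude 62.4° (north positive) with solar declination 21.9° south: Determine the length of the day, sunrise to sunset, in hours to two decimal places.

5.30 hours

cos H_s = −tan(62.4°) · tan(-21.9°) = 0.7690, so H_s = arccos(0.7690) = 39.74°.
Day length = 2 H_s / 15° h⁻¹ = 79.48° / 15 = 5.299 h.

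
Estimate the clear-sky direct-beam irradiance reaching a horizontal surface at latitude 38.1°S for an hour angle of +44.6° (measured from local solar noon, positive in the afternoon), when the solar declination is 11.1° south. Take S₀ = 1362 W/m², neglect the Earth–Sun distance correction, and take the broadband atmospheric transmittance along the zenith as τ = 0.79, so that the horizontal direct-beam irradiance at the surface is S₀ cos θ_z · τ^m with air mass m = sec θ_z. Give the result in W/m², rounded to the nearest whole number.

With φ = -38.1°, δ = -11.1°, H = 44.60°: sin φ sin δ = 0.1188, cos φ cos δ cos H = 0.5498, so cos θ_z = 0.6686.
Air mass m = 1/cos θ_z = 1/0.6686 = 1.496; τ^m = 0.79^1.496 = 0.7028.
Surface direct beam = 1362 × 0.6686 × 0.7028 = 639.99 W/m².

640 W/m²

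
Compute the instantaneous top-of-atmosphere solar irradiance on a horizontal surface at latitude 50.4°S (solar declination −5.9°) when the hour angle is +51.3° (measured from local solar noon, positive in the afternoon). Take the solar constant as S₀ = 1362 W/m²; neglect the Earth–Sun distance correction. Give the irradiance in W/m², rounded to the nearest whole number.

648 W/m²

cos θ_z = sin(-50.4°) sin(-5.9°) + cos(-50.4°) cos(-5.9°) cos(51.30°) = 0.0792 + 0.3964 = 0.4756.
Top-of-atmosphere irradiance = S₀ cos θ_z = 1362 × 0.4756 = 647.77 W/m².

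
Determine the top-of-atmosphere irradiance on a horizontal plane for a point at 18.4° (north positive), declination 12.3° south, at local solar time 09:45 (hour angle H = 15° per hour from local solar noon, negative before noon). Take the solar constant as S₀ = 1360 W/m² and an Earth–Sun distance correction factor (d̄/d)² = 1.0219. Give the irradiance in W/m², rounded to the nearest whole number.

Hour angle H = 15° × (9.75 − 12) = -33.75°.
cos θ_z = sin(18.4°) sin(-12.3°) + cos(18.4°) cos(-12.3°) cos(-33.75°) = -0.0672 + 0.7709 = 0.7037.
Top-of-atmosphere irradiance = S₀ (d̄/d)² cos θ_z = 1360 × 1.0219 × 0.7037 = 977.99 W/m².

978 W/m²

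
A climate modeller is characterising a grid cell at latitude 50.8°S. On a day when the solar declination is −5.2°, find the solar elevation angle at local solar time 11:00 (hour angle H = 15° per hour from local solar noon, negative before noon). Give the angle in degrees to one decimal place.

42.7°

Hour angle H = 15° × (11 − 12) = -15.00°.
cos θ_z = sin φ sin δ + cos φ cos δ cos H = (-0.7749)(-0.0906) + (0.6320)(0.9959)(0.9659) = 0.6782.
θ_z = arccos(0.6782) = 47.30°, so the elevation is 90° − 47.30° = 42.70°.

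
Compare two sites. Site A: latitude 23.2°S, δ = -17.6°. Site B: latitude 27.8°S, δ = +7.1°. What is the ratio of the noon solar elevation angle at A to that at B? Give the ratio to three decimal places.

A: 90° − |-23.2 − (-17.6)| = 84.40°.
B: 90° − |-27.8 − (7.1)| = 55.10°.
Ratio A/B = 84.4000 / 55.1000 = 1.5318.

1.532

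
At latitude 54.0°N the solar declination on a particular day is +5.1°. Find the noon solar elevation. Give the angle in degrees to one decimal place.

At local solar noon the hour angle is zero, so the elevation is 90° − |φ − δ| = 90° − |54.0° − (5.1°)| = 90° − 48.9° = 41.1°.

41.1°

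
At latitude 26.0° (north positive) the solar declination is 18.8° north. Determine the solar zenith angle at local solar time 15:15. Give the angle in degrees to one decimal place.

Hour angle H = 15° × (15.25 − 12) = 48.75°.
With φ = 26.0°, δ = 18.8°, H = 48.75°: sin φ sin δ = 0.1413, cos φ cos δ cos H = 0.5610, so cos θ_z = 0.7023.
θ_z = arccos(0.7023) = 45.39°.

45.4°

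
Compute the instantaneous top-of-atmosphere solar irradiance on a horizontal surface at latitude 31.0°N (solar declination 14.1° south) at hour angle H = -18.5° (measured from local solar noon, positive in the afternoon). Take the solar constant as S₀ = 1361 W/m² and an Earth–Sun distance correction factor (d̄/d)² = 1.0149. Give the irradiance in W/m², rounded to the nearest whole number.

With φ = 31.0°, δ = -14.1°, H = -18.50°: sin φ sin δ = -0.1255, cos φ cos δ cos H = 0.7884, so cos θ_z = 0.6629.
Top-of-atmosphere irradiance = S₀ (d̄/d)² cos θ_z = 1361 × 1.0149 × 0.6629 = 915.65 W/m².

916 W/m²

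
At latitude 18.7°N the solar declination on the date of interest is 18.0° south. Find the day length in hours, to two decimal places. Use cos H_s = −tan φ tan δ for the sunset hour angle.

−tan φ tan δ = −(0.3385)(-0.3249) = 0.1100; H_s = arccos(0.1100) = 83.68°.
Day length = 2 H_s / 15° h⁻¹ = 167.36° / 15 = 11.157 h.

11.16 hours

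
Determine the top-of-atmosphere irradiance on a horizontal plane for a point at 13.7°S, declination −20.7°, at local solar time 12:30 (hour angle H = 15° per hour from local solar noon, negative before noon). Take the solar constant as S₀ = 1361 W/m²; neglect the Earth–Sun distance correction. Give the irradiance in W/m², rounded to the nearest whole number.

Hour angle H = 15° × (12.5 − 12) = 7.50°.
With φ = -13.7°, δ = -20.7°, H = 7.50°: sin φ sin δ = 0.0837, cos φ cos δ cos H = 0.9011, so cos θ_z = 0.9848.
Top-of-atmosphere irradiance = S₀ cos θ_z = 1361 × 0.9848 = 1340.31 W/m².

1340 W/m²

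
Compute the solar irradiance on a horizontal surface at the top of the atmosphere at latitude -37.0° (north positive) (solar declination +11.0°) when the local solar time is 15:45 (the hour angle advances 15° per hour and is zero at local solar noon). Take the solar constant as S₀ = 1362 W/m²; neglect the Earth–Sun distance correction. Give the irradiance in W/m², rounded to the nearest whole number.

Hour angle H = 15° × (15.75 − 12) = 56.25°.
cos θ_z = sin φ sin δ + cos φ cos δ cos H = (-0.6018)(0.1908) + (0.7986)(0.9816)(0.5556) = 0.3207.
Top-of-atmosphere irradiance = S₀ cos θ_z = 1362 × 0.3207 = 436.79 W/m².

437 W/m²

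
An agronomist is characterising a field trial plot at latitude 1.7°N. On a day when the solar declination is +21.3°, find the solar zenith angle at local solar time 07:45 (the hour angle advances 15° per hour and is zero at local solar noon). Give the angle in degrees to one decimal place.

Hour angle H = 15° × (7.75 − 12) = -63.75°.
cos θ_z = sin φ sin δ + cos φ cos δ cos H = (0.0297)(0.3633) + (0.9996)(0.9317)(0.4423) = 0.4227.
θ_z = arccos(0.4227) = 64.99°.

65.0°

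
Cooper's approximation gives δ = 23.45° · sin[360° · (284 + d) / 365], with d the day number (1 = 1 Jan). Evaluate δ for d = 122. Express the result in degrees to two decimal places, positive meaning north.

360 × (284 + 122) / 365 = 400.438°; sin(400.438°) = 0.6486.
δ = 23.45 × 0.6486 = 15.210° ≈ +15.21°.

+15.21°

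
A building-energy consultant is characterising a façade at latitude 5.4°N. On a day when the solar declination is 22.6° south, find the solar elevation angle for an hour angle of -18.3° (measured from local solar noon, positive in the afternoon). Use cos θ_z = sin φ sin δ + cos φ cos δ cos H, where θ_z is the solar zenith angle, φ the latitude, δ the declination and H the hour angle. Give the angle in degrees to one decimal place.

56.8°

cos θ_z = sin φ sin δ + cos φ cos δ cos H = (0.0941)(-0.3843) + (0.9956)(0.9232)(0.9494) = 0.8365.
θ_z = arccos(0.8365) = 33.23°, so the elevation is 90° − 33.23° = 56.77°.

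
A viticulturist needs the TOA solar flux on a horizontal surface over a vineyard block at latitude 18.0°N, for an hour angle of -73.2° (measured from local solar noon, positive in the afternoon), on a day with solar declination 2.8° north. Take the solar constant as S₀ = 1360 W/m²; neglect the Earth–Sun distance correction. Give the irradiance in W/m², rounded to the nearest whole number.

394 W/m²

cos θ_z = sin(18.0°) sin(2.8°) + cos(18.0°) cos(2.8°) cos(-73.20°) = 0.0151 + 0.2746 = 0.2897.
Top-of-atmosphere irradiance = S₀ cos θ_z = 1360 × 0.2897 = 393.99 W/m².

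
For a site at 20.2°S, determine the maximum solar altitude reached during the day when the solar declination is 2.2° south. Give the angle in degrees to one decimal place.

72.0°

At local solar noon the hour angle is zero, so the elevation is 90° − |φ − δ| = 90° − |-20.2° − (-2.2°)| = 90° − 18.0° = 72.0°.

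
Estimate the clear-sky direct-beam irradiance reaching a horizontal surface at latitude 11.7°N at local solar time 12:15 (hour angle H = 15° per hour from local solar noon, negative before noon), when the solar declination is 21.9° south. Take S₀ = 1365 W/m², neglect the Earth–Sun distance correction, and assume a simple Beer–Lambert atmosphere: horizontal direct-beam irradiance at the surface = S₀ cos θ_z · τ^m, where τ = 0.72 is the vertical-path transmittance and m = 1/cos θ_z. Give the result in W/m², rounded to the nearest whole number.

Hour angle H = 15° × (12.25 − 12) = 3.75°.
cos θ_z = sin φ sin δ + cos φ cos δ cos H = (0.2028)(-0.3730) + (0.9792)(0.9278)(0.9979) = 0.8309.
Air mass m = 1/cos θ_z = 1/0.8309 = 1.204; τ^m = 0.72^1.204 = 0.6733.
Surface direct beam = 1365 × 0.8309 × 0.6733 = 763.64 W/m².

764 W/m²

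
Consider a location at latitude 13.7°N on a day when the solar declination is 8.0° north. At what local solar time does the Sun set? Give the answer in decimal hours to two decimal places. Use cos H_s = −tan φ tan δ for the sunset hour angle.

18.13 h

cos H_s = −tan(13.7°) · tan(8.0°) = -0.0343, so H_s = arccos(-0.0343) = 91.97°.
Sunset is at 12 + H_s/15 = 12 + 6.131 = 18.131 h local solar time.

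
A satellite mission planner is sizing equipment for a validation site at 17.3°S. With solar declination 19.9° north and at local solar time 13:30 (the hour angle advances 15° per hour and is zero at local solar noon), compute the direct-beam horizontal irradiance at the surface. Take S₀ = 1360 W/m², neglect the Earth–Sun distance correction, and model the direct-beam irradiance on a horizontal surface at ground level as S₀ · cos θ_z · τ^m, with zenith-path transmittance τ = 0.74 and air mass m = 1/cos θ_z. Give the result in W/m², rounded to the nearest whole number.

655 W/m²

Hour angle H = 15° × (13.5 − 12) = 22.50°.
With φ = -17.3°, δ = 19.9°, H = 22.50°: sin φ sin δ = -0.1012, cos φ cos δ cos H = 0.8294, so cos θ_z = 0.7282.
Air mass m = 1/cos θ_z = 1/0.7282 = 1.373; τ^m = 0.74^1.373 = 0.6614.
Surface direct beam = 1360 × 0.7282 × 0.6614 = 655.02 W/m².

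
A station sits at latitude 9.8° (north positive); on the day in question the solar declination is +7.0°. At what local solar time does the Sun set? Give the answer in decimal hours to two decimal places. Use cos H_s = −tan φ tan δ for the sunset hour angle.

18.08 h

cos H_s = −tan(9.8°) · tan(7.0°) = -0.0212, so H_s = arccos(-0.0212) = 91.21°.
Sunset is at 12 + H_s/15 = 12 + 6.081 = 18.081 h local solar time.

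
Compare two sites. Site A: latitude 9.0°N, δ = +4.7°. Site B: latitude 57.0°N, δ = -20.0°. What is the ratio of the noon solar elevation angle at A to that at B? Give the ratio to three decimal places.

6.592

A: 90° − |9.0 − (4.7)| = 85.70°.
B: 90° − |57.0 − (-20.0)| = 13.00°.
Ratio A/B = 85.7000 / 13.0000 = 6.5923.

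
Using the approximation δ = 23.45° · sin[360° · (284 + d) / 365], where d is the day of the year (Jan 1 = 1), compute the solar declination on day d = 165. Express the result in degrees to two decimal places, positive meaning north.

360 × (284 + 165) / 365 = 442.849°; sin(442.849°) = 0.9922.
δ = 23.45 × 0.9922 = 23.267° ≈ +23.27°.

+23.27°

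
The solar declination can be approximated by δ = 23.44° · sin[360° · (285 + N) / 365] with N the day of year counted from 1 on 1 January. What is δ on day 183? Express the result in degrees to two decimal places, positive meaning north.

360 × (285 + 183) / 365 = 461.589°; sin(461.589°) = 0.9796.
δ = 23.44 × 0.9796 = 22.962° ≈ +22.96°.

+22.96°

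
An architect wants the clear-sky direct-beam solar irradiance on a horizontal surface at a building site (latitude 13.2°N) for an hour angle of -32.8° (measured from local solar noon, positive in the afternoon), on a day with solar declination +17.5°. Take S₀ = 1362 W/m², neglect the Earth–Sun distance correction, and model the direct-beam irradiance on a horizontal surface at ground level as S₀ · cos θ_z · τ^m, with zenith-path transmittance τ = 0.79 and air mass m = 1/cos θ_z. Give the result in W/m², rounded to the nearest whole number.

cos θ_z = sin(13.2°) sin(17.5°) + cos(13.2°) cos(17.5°) cos(-32.80°) = 0.0687 + 0.7805 = 0.8492.
Air mass m = 1/cos θ_z = 1/0.8492 = 1.178; τ^m = 0.79^1.178 = 0.7575.
Surface direct beam = 1362 × 0.8492 × 0.7575 = 876.13 W/m².

876 W/m²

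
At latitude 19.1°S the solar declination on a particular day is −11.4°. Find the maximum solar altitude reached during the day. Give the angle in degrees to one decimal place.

At local solar noon the hour angle is zero, so the elevation is 90° − |φ − δ| = 90° − |-19.1° − (-11.4°)| = 90° − 7.7° = 82.3°.

82.3°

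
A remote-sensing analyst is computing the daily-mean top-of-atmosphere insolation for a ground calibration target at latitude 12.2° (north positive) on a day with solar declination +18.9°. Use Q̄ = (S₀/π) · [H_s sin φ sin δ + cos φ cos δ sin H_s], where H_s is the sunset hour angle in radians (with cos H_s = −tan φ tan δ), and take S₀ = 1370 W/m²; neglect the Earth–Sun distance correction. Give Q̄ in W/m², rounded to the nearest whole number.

451 W/m²

−tan φ tan δ = −(0.2162)(0.3424) = -0.0740; H_s = arccos(-0.0740) = 94.24°. In radians, H_s = 1.6448.
H_s sin φ sin δ = 1.6448 × 0.2113 × 0.3239 = 0.1126.
cos φ cos δ sin H_s = 0.9774 × 0.9461 × 0.9973 = 0.9222.
Q̄ = (1370/π) × (0.1126 + 0.9222) = 436.08 × 1.0348 = 451.26 W/m².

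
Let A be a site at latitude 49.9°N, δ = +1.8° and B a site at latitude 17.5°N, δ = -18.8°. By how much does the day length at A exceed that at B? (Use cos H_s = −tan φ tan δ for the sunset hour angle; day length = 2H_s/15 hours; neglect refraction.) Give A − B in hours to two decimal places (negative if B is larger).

+1.11 h

A: H_s = arccos(−tan 49.9° · tan 1.8°) = 92.14°, so 2H_s/15 = 12.2853 h.
B: H_s = arccos(−tan 17.5° · tan -18.8°) = 83.84°, so 2H_s/15 = 11.1787 h.
A − B = 12.2853 − 11.1787 = 1.1066 h.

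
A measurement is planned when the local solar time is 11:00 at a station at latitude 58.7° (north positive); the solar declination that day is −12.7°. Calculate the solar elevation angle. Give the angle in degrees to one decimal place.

Hour angle H = 15° × (11 − 12) = -15.00°.
cos θ_z = sin φ sin δ + cos φ cos δ cos H = (0.8545)(-0.2198) + (0.5195)(0.9755)(0.9659) = 0.3017.
θ_z = arccos(0.3017) = 72.44°, so the elevation is 90° − 72.44° = 17.56°.

17.6°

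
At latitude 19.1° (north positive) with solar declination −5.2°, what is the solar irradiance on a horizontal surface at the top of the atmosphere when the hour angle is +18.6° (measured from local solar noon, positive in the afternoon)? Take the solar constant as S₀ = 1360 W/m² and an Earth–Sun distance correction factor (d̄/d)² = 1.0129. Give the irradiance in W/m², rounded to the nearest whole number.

1188 W/m²

With φ = 19.1°, δ = -5.2°, H = 18.60°: sin φ sin δ = -0.0297, cos φ cos δ cos H = 0.8919, so cos θ_z = 0.8622.
Top-of-atmosphere irradiance = S₀ (d̄/d)² cos θ_z = 1360 × 1.0129 × 0.8622 = 1187.72 W/m².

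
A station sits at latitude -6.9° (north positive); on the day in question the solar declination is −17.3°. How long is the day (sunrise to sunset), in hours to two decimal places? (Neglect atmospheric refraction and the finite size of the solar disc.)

12.29 hours

cos H_s = −tan(-6.9°) · tan(-17.3°) = -0.0377, so H_s = arccos(-0.0377) = 92.16°.
Day length = 2 H_s / 15° h⁻¹ = 184.32° / 15 = 12.288 h.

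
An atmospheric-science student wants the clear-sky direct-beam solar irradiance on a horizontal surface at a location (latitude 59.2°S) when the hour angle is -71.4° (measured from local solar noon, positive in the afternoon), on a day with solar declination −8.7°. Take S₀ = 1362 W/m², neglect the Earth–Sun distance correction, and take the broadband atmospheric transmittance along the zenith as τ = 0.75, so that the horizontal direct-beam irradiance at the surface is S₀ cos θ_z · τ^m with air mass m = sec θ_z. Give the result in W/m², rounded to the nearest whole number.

148 W/m²

cos θ_z = sin(-59.2°) sin(-8.7°) + cos(-59.2°) cos(-8.7°) cos(-71.40°) = 0.1299 + 0.1614 = 0.2913.
Air mass m = 1/cos θ_z = 1/0.2913 = 3.433; τ^m = 0.75^3.433 = 0.3725.
Surface direct beam = 1362 × 0.2913 × 0.3725 = 147.79 W/m².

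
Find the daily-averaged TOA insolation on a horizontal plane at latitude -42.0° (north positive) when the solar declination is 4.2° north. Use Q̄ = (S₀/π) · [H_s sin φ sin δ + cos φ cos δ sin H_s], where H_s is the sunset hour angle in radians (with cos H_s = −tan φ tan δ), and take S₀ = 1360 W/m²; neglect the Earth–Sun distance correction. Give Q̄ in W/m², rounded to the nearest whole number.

−tan φ tan δ = −(-0.9004)(0.0734) = 0.0661; H_s = arccos(0.0661) = 86.21°. In radians, H_s = 1.5046.
H_s sin φ sin δ = 1.5046 × -0.6691 × 0.0732 = -0.0737.
cos φ cos δ sin H_s = 0.7431 × 0.9973 × 0.9978 = 0.7395.
Q̄ = (1360/π) × (-0.0737 + 0.7395) = 432.90 × 0.6658 = 288.22 W/m².

288 W/m²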